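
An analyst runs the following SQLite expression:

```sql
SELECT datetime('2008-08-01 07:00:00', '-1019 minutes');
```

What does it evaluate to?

2008-07-31 14:01:00

1019 minutes = 16h 59m; -1019 minutes from 2008-08-01 07:00:00 is 2008-07-31 14:01:00 (crosses midnight).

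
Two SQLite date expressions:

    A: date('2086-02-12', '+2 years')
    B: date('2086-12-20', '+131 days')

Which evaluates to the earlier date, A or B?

B

A = 2088-02-12.
B = 2087-04-30.
B is earlier.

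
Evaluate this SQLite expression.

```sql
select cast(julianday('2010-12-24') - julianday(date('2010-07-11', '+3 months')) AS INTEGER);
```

Adding +3 months to 2010-07-11 gives 2010-10-11.
20 days remain in October 2010 after the 11th (31 − 11).
November 2010: 30 days.
Then 24 days into December 2010.
Total: 20 + 30 + 24 = 74.

74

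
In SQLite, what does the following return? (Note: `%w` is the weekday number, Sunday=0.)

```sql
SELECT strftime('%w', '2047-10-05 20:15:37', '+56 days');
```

First apply '+56 days': 2047-10-05 20:15:37 → 2047-11-30 20:15:37.
2047-11-30 is a Saturday; with Sunday=0 that is 6.

6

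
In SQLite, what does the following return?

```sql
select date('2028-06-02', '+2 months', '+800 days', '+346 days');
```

2031-09-22

Adding +2 months to 2028-06-02 gives 2028-08-02.
Applying '+800 days' to 2028-08-02: counting 800 days forward gives 2030-10-11.
Applying '+346 days' to 2030-10-11: counting 346 days forward gives 2031-09-22.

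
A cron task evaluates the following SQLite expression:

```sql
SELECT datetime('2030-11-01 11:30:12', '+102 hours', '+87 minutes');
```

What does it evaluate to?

2030-11-05 18:57:12

+102 hours from 2030-11-01 11:30:12 is 2030-11-05 17:30:12 (crosses midnight).
87 minutes = 1h 27m; +87 minutes from 2030-11-05 17:30:12 is 2030-11-05 18:57:12.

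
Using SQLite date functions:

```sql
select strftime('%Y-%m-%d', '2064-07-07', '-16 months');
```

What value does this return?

2063-03-07

First apply '-16 months': 2064-07-07 → 2063-03-07.
`%Y-%m-%d` extracts the ISO date: 2063-03-07.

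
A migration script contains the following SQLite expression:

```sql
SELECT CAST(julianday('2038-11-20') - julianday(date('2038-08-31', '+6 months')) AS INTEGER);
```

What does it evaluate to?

Adding +6 months to 2038-08-31 targets 2039-02-31. February 2039 has only 28 days, so SQLite normalizes the 3-day overflow forward to 2039-03-03.
10 days remain in November 2038 after the 20th (30 − 20).
December 2038: 31 days.
January 2039: 31 days.
February 2039: 28 days.
Then 3 days into March 2039.
Total: 10 + 31 + 31 + 28 + 3 = 103.
The subtraction is earlier − later, so the result is −103 → -103.

-103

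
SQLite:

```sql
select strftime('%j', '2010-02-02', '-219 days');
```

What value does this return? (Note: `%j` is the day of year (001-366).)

First apply '-219 days': 2010-02-02 → 2009-06-28.
Day-of-year for 2009-06-28: days since 2009-01-01 inclusive = 179, zero-padded to 179.

179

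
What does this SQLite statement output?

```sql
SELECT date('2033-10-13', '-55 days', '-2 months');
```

Applying '-55 days' to 2033-10-13: counting 55 days back gives 2033-08-19.
Adding -2 months to 2033-08-19 gives 2033-06-19.

2033-06-19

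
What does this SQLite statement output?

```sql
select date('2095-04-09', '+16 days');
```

Advancing 16 more days within April lands on 2095-04-25.

2095-04-25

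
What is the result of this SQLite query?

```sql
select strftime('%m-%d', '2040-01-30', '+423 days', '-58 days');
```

01-29

First apply '+423 days', '-58 days': 2040-01-30 → 2041-01-29.
`%m-%d` extracts the month-day: 01-29.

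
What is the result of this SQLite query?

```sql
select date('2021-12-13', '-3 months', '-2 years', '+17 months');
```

2021-02-13

Adding -3 months to 2021-12-13 gives 2021-09-13.
Adding -2 years to 2021-09-13 gives 2019-09-13.
Adding +17 months to 2019-09-13 gives 2021-02-13.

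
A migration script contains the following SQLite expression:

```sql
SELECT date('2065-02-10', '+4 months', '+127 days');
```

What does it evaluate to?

2065-10-15

Adding +4 months to 2065-02-10 gives 2065-06-10.
Applying '+127 days' to 2065-06-10: counting 127 days forward gives 2065-10-15.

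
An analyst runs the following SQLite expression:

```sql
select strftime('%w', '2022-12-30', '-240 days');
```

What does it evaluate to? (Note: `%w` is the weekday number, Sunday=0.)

First apply '-240 days': 2022-12-30 → 2022-05-04.
2022-05-04 is a Wednesday; with Sunday=0 that is 3.

3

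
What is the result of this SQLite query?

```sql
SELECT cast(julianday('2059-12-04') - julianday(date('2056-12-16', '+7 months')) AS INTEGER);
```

871

Adding +7 months to 2056-12-16 gives 2057-07-16.
15 days remain in July 2057 after the 16th (31 − 16).
Full months from August 2057 through November 2059 contribute their day counts.
Then 4 days into December 2059.
Total: 15 + 31 + 30 + 31 + 30 + 31 + 31 + 28 + 31 + 30 + 31 + 30 + 31 + 31 + 30 + 31 + 30 + 31 + 31 + 28 + 31 + 30 + 31 + 30 + 31 + 31 + 30 + 31 + 30 + 4 = 871.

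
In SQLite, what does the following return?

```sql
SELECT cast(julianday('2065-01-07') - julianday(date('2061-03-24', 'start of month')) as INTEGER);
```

1408

`start of month` rewinds 2061-03-24 to 2061-03-01.
30 days remain in March 2061 after the 1st (31 − 1).
Full months from April 2061 through December 2064 contribute their day counts.
Then 7 days into January 2065.
Total: 30 + 30 + 31 + 30 + 31 + 31 + 30 + 31 + 30 + 31 + 31 + 28 + 31 + 30 + 31 + 30 + 31 + 31 + 30 + 31 + 30 + 31 + 31 + 28 + 31 + 30 + 31 + 30 + 31 + 31 + 30 + 31 + 30 + 31 + 31 + 29 + 31 + 30 + 31 + 30 + 31 + 31 + 30 + 31 + 30 + 31 + 7 = 1408.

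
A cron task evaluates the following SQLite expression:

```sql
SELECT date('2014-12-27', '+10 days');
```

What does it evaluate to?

December 2014 has 31 days; 4 remain after the 27th, so 5 days reach 2015-01-01.
Advancing 5 more days within January lands on 2015-01-06.

2015-01-06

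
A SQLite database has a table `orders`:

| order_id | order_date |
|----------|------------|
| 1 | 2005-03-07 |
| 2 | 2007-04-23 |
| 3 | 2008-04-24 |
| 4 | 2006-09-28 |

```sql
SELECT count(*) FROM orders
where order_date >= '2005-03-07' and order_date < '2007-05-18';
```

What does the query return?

3

Rows in [2005-03-07, 2007-05-18): 2005-03-07, 2007-04-23, 2006-09-28 → 3 rows.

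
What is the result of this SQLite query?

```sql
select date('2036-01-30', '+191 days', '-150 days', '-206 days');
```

2035-08-18

Applying '+191 days' to 2036-01-30: counting 191 days forward gives 2036-08-08.
Applying '-150 days' to 2036-08-08: counting 150 days back gives 2036-03-11.
Applying '-206 days' to 2036-03-11: counting 206 days back gives 2035-08-18.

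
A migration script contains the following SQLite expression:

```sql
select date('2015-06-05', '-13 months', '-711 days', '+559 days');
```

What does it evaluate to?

Adding -13 months to 2015-06-05 gives 2014-05-05.
Applying '-711 days' to 2014-05-05: counting 711 days back gives 2012-05-24.
Applying '+559 days' to 2012-05-24: counting 559 days forward gives 2013-12-04.

2013-12-04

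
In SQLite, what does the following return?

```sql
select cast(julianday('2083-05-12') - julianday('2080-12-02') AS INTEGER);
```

891

29 days remain in December 2080 after the 2nd (31 − 2).
Full months from January 2081 through April 2083 contribute their day counts.
Then 12 days into May 2083.
Total: 29 + 31 + 28 + 31 + 30 + 31 + 30 + 31 + 31 + 30 + 31 + 30 + 31 + 31 + 28 + 31 + 30 + 31 + 30 + 31 + 31 + 30 + 31 + 30 + 31 + 31 + 28 + 31 + 30 + 12 = 891.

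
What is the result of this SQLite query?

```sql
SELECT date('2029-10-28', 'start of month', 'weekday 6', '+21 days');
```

2029-10-27

`start of month` rewinds 2029-10-28 to 2029-10-01.
`weekday 6` advances to the next Saturday; 2029-10-01 is a Monday, so it moves forward to 2029-10-06.
Advancing 21 more days within October lands on 2029-10-27.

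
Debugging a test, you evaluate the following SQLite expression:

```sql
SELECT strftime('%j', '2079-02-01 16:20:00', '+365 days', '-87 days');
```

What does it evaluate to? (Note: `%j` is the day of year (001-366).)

310

First apply '+365 days', '-87 days': 2079-02-01 16:20:00 → 2079-11-06 16:20:00.
Day-of-year for 2079-11-06: days since 2079-01-01 inclusive = 310, zero-padded to 310.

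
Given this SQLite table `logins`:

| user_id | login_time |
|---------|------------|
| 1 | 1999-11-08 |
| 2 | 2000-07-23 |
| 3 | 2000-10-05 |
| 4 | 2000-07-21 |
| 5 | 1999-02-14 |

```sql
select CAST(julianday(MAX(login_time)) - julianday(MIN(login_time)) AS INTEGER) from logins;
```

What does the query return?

599

MIN = 1999-02-14, MAX = 2000-10-05.
14 days remain in February 1999 after the 14th (28 − 14).
Full months from March 1999 through September 2000 contribute their day counts.
Then 5 days into October 2000.
Total: 14 + 31 + 30 + 31 + 30 + 31 + 31 + 30 + 31 + 30 + 31 + 31 + 29 + 31 + 30 + 31 + 30 + 31 + 31 + 30 + 5 = 599.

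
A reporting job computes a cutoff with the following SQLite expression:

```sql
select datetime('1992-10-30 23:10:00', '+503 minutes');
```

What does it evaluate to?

503 minutes = 8h 23m; +503 minutes from 1992-10-30 23:10:00 is 1992-10-31 07:33:00 (crosses midnight).

1992-10-31 07:33:00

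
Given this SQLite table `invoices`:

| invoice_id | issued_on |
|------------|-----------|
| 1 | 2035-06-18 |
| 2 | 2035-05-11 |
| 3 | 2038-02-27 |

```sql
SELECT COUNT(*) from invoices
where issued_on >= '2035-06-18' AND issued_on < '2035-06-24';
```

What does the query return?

Rows in [2035-06-18, 2035-06-24): 2035-06-18 → 1 row.

1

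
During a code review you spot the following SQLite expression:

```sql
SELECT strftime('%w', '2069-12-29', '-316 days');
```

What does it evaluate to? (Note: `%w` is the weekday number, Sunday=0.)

6

First apply '-316 days': 2069-12-29 → 2069-02-16.
2069-02-16 is a Saturday; with Sunday=0 that is 6.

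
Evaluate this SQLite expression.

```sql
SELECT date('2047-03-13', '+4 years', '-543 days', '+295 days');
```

2050-07-08

Adding +4 years to 2047-03-13 gives 2051-03-13.
Applying '-543 days' to 2051-03-13: counting 543 days back gives 2049-09-16.
Applying '+295 days' to 2049-09-16: counting 295 days forward gives 2050-07-08.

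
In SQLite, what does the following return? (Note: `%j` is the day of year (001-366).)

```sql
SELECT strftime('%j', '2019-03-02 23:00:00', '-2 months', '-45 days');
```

First apply '-2 months', '-45 days': 2019-03-02 23:00:00 → 2018-11-18 23:00:00.
Day-of-year for 2018-11-18: days since 2018-01-01 inclusive = 322, zero-padded to 322.

322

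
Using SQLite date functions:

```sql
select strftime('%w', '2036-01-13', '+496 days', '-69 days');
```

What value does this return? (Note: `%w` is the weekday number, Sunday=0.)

0

First apply '+496 days', '-69 days': 2036-01-13 → 2037-03-15.
2037-03-15 is a Sunday; with Sunday=0 that is 0.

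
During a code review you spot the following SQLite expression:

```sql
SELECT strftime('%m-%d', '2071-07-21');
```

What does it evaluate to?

`%m-%d` extracts the month-day: 07-21.

07-21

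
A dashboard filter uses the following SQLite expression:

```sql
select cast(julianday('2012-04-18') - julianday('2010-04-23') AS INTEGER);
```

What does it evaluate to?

7 days remain in April 2010 after the 23rd (30 − 23).
Full months from May 2010 through March 2012 contribute their day counts.
Then 18 days into April 2012.
Total: 7 + 31 + 30 + 31 + 31 + 30 + 31 + 30 + 31 + 31 + 28 + 31 + 30 + 31 + 30 + 31 + 31 + 30 + 31 + 30 + 31 + 31 + 29 + 31 + 18 = 726.

726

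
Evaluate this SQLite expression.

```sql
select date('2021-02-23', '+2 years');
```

Adding +2 years to 2021-02-23 gives 2023-02-23.

2023-02-23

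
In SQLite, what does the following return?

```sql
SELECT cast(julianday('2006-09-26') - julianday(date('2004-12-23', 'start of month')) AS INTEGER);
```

664

`start of month` rewinds 2004-12-23 to 2004-12-01.
30 days remain in December 2004 after the 1st (31 − 1).
Full months from January 2005 through August 2006 contribute their day counts.
Then 26 days into September 2006.
Total: 30 + 31 + 28 + 31 + 30 + 31 + 30 + 31 + 31 + 30 + 31 + 30 + 31 + 31 + 28 + 31 + 30 + 31 + 30 + 31 + 31 + 26 = 664.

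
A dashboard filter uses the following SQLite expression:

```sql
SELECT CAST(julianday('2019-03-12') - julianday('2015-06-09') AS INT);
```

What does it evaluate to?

1372

21 days remain in June 2015 after the 9th (30 − 9).
Full months from July 2015 through February 2019 contribute their day counts.
Then 12 days into March 2019.
Total: 21 + 31 + 31 + 30 + 31 + 30 + 31 + 31 + 29 + 31 + 30 + 31 + 30 + 31 + 31 + 30 + 31 + 30 + 31 + 31 + 28 + 31 + 30 + 31 + 30 + 31 + 31 + 30 + 31 + 30 + 31 + 31 + 28 + 31 + 30 + 31 + 30 + 31 + 31 + 30 + 31 + 30 + 31 + 31 + 28 + 12 = 1372.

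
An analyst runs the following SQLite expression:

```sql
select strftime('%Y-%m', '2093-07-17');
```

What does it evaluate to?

`%Y-%m` extracts the year-month: 2093-07.

2093-07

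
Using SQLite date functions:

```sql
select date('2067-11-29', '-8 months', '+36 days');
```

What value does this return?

2067-05-04

Adding -8 months to 2067-11-29 gives 2067-03-29.
March 2067 has 31 days; 2 remain after the 29th, so 3 days reach 2067-04-01.
April 2067 has 30 days; 29 remain after the 1st, so 30 days reach 2067-05-01.
Advancing 3 more days within May lands on 2067-05-04.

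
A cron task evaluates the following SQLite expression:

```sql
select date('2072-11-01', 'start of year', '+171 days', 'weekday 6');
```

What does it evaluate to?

2072-06-25

`start of year` rewinds 2072-11-01 to 2072-01-01.
Applying '+171 days' to 2072-01-01: counting 171 days forward gives 2072-06-20.
`weekday 6` advances to the next Saturday; 2072-06-20 is a Monday, so it moves forward to 2072-06-25.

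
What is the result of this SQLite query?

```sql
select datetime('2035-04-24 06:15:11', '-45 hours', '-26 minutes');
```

-45 hours from 2035-04-24 06:15:11 is 2035-04-22 09:15:11 (crosses midnight).
-26 minutes from 2035-04-22 09:15:11 is 2035-04-22 08:49:11.

2035-04-22 08:49:11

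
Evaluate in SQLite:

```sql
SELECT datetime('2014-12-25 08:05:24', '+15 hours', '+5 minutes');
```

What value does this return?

2014-12-25 23:10:24

+15 hours from 2014-12-25 08:05:24 is 2014-12-25 23:05:24.
+5 minutes from 2014-12-25 23:05:24 is 2014-12-25 23:10:24.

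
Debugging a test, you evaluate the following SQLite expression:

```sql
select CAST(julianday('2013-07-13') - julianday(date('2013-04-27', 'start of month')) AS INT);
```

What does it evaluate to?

`start of month` rewinds 2013-04-27 to 2013-04-01.
29 days remain in April 2013 after the 1st (30 − 1).
May 2013: 31 days.
June 2013: 30 days.
Then 13 days into July 2013.
Total: 29 + 31 + 30 + 13 = 103.

103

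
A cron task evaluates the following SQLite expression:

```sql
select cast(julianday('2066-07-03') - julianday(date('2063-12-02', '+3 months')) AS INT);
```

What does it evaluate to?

853

Adding +3 months to 2063-12-02 gives 2064-03-02.
29 days remain in March 2064 after the 2nd (31 − 2).
Full months from April 2064 through June 2066 contribute their day counts.
Then 3 days into July 2066.
Total: 29 + 30 + 31 + 30 + 31 + 31 + 30 + 31 + 30 + 31 + 31 + 28 + 31 + 30 + 31 + 30 + 31 + 31 + 30 + 31 + 30 + 31 + 31 + 28 + 31 + 30 + 31 + 30 + 3 = 853.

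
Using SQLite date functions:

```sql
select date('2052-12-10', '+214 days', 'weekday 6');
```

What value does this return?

2053-07-12

Applying '+214 days' to 2052-12-10: counting 214 days forward gives 2053-07-12.
`weekday 6` advances to the next Saturday; 2053-07-12 is already a Saturday, so it stays at 2053-07-12.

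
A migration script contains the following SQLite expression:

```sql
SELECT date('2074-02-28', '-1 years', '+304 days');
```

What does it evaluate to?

Adding -1 year to 2074-02-28 gives 2073-02-28.
Applying '+304 days' to 2073-02-28: counting 304 days forward gives 2073-12-29.

2073-12-29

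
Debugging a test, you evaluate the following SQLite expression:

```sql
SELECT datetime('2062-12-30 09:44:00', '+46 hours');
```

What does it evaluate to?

+46 hours from 2062-12-30 09:44:00 is 2063-01-01 07:44:00 (crosses midnight).

2063-01-01 07:44:00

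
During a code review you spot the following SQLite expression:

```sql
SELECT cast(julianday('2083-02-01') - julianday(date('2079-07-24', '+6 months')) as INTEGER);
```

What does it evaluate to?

Adding +6 months to 2079-07-24 gives 2080-01-24.
7 days remain in January 2080 after the 24th (31 − 24).
Full months from February 2080 through January 2083 contribute their day counts.
Then 1 day into February 2083.
Total: 7 + 29 + 31 + 30 + 31 + 30 + 31 + 31 + 30 + 31 + 30 + 31 + 31 + 28 + 31 + 30 + 31 + 30 + 31 + 31 + 30 + 31 + 30 + 31 + 31 + 28 + 31 + 30 + 31 + 30 + 31 + 31 + 30 + 31 + 30 + 31 + 31 + 1 = 1104.

1104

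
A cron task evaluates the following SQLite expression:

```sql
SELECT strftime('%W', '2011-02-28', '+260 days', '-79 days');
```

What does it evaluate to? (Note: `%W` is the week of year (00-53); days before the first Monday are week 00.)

34

First apply '+260 days', '-79 days': 2011-02-28 → 2011-08-28.
2011-08-28 is a Sunday. SQLite's %W counts Mondays since the year started; the result is 34.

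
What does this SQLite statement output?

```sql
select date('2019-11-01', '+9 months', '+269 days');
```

Adding +9 months to 2019-11-01 gives 2020-08-01.
Applying '+269 days' to 2020-08-01: counting 269 days forward gives 2021-04-27.

2021-04-27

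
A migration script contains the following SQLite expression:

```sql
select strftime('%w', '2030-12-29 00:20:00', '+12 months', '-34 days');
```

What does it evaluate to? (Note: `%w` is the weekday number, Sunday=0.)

First apply '+12 months', '-34 days': 2030-12-29 00:20:00 → 2031-11-25 00:20:00.
2031-11-25 is a Tuesday; with Sunday=0 that is 2.

2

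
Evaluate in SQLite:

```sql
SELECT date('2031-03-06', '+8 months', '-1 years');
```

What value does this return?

2030-11-06

Adding +8 months to 2031-03-06 gives 2031-11-06.
Adding -1 year to 2031-11-06 gives 2030-11-06.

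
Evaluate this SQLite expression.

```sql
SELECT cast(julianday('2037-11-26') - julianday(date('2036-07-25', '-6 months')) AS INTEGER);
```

Adding -6 months to 2036-07-25 gives 2036-01-25.
6 days remain in January 2036 after the 25th (31 − 25).
Full months from February 2036 through October 2037 contribute their day counts.
Then 26 days into November 2037.
Total: 6 + 29 + 31 + 30 + 31 + 30 + 31 + 31 + 30 + 31 + 30 + 31 + 31 + 28 + 31 + 30 + 31 + 30 + 31 + 31 + 30 + 31 + 26 = 671.

671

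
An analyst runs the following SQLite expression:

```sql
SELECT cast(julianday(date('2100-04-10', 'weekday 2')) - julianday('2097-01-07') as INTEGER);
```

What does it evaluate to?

`weekday 2` advances to the next Tuesday; 2100-04-10 is a Saturday, so it moves forward to 2100-04-13.
24 days remain in January 2097 after the 7th (31 − 7).
Full months from February 2097 through March 2100 contribute their day counts.
Then 13 days into April 2100.
Total: 24 + 28 + 31 + 30 + 31 + 30 + 31 + 31 + 30 + 31 + 30 + 31 + 31 + 28 + 31 + 30 + 31 + 30 + 31 + 31 + 30 + 31 + 30 + 31 + 31 + 28 + 31 + 30 + 31 + 30 + 31 + 31 + 30 + 31 + 30 + 31 + 31 + 28 + 31 + 13 = 1191.

1191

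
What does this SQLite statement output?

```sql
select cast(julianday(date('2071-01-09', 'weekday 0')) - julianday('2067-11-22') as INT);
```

1146

`weekday 0` advances to the next Sunday; 2071-01-09 is a Friday, so it moves forward to 2071-01-11.
8 days remain in November 2067 after the 22nd (30 − 22).
Full months from December 2067 through December 2070 contribute their day counts.
Then 11 days into January 2071.
Total: 8 + 31 + 31 + 29 + 31 + 30 + 31 + 30 + 31 + 31 + 30 + 31 + 30 + 31 + 31 + 28 + 31 + 30 + 31 + 30 + 31 + 31 + 30 + 31 + 30 + 31 + 31 + 28 + 31 + 30 + 31 + 30 + 31 + 31 + 30 + 31 + 30 + 31 + 11 = 1146.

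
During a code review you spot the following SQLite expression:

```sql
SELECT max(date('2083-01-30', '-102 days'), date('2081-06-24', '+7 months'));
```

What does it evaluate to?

2082-10-20

date('2083-01-30', '-102 days') → 2082-10-20.
date('2081-06-24', '+7 months') → 2082-01-24.
Later of the two is 2082-10-20.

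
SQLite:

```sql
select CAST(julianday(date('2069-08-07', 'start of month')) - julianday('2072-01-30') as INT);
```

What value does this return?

`start of month` rewinds 2069-08-07 to 2069-08-01.
30 days remain in August 2069 after the 1st (31 − 1).
Full months from September 2069 through December 2071 contribute their day counts.
Then 30 days into January 2072.
Total: 30 + 30 + 31 + 30 + 31 + 31 + 28 + 31 + 30 + 31 + 30 + 31 + 31 + 30 + 31 + 30 + 31 + 31 + 28 + 31 + 30 + 31 + 30 + 31 + 31 + 30 + 31 + 30 + 31 + 30 = 912.
The subtraction is earlier − later, so the result is −912 → -912.

-912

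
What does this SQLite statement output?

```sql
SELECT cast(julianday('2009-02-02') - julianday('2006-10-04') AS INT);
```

27 days remain in October 2006 after the 4th (31 − 4).
Full months from November 2006 through January 2009 contribute their day counts.
Then 2 days into February 2009.
Total: 27 + 30 + 31 + 31 + 28 + 31 + 30 + 31 + 30 + 31 + 31 + 30 + 31 + 30 + 31 + 31 + 29 + 31 + 30 + 31 + 30 + 31 + 31 + 30 + 31 + 30 + 31 + 31 + 2 = 852.

852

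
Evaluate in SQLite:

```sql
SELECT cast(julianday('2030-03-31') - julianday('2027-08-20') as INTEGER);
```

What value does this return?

954

11 days remain in August 2027 after the 20th (31 − 20).
Full months from September 2027 through February 2030 contribute their day counts.
Then 31 days into March 2030.
Total: 11 + 30 + 31 + 30 + 31 + 31 + 29 + 31 + 30 + 31 + 30 + 31 + 31 + 30 + 31 + 30 + 31 + 31 + 28 + 31 + 30 + 31 + 30 + 31 + 31 + 30 + 31 + 30 + 31 + 31 + 28 + 31 = 954.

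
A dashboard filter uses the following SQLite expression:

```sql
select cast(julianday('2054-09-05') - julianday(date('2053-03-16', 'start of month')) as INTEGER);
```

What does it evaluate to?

`start of month` rewinds 2053-03-16 to 2053-03-01.
30 days remain in March 2053 after the 1st (31 − 1).
Full months from April 2053 through August 2054 contribute their day counts.
Then 5 days into September 2054.
Total: 30 + 30 + 31 + 30 + 31 + 31 + 30 + 31 + 30 + 31 + 31 + 28 + 31 + 30 + 31 + 30 + 31 + 31 + 5 = 553.

553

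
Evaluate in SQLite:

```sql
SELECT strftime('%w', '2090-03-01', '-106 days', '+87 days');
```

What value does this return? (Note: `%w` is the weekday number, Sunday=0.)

First apply '-106 days', '+87 days': 2090-03-01 → 2090-02-10.
2090-02-10 is a Friday; with Sunday=0 that is 5.

5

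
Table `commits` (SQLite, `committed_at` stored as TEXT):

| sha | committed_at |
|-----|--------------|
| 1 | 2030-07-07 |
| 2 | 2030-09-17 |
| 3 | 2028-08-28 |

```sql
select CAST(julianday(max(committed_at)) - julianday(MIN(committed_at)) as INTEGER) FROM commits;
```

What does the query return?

750

MIN = 2028-08-28, MAX = 2030-09-17.
3 days remain in August 2028 after the 28th (31 − 28).
Full months from September 2028 through August 2030 contribute their day counts.
Then 17 days into September 2030.
Total: 3 + 30 + 31 + 30 + 31 + 31 + 28 + 31 + 30 + 31 + 30 + 31 + 31 + 30 + 31 + 30 + 31 + 31 + 28 + 31 + 30 + 31 + 30 + 31 + 31 + 17 = 750.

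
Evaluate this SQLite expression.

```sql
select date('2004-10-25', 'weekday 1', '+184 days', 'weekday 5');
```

2005-04-29

`weekday 1` advances to the next Monday; 2004-10-25 is already a Monday, so it stays at 2004-10-25.
Applying '+184 days' to 2004-10-25: counting 184 days forward gives 2005-04-27.
`weekday 5` advances to the next Friday; 2005-04-27 is a Wednesday, so it moves forward to 2005-04-29.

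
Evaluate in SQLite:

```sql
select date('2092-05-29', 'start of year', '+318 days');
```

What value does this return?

`start of year` rewinds 2092-05-29 to 2092-01-01.
Applying '+318 days' to 2092-01-01: counting 318 days forward gives 2092-11-14.

2092-11-14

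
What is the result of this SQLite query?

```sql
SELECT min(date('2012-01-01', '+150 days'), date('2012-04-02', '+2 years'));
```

2012-05-30

date('2012-01-01', '+150 days') → 2012-05-30.
date('2012-04-02', '+2 years') → 2014-04-02.
Earlier of the two is 2012-05-30.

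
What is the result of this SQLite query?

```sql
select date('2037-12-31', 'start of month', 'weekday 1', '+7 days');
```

`start of month` rewinds 2037-12-31 to 2037-12-01.
`weekday 1` advances to the next Monday; 2037-12-01 is a Tuesday, so it moves forward to 2037-12-07.
Advancing 7 more days within December lands on 2037-12-14.

2037-12-14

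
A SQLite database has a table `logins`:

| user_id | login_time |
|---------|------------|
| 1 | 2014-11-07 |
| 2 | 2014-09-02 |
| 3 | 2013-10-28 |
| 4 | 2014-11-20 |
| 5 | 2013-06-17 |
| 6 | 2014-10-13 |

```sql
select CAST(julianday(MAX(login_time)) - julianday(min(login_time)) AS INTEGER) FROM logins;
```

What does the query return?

MIN = 2013-06-17, MAX = 2014-11-20.
13 days remain in June 2013 after the 17th (30 − 17).
Full months from July 2013 through October 2014 contribute their day counts.
Then 20 days into November 2014.
Total: 13 + 31 + 31 + 30 + 31 + 30 + 31 + 31 + 28 + 31 + 30 + 31 + 30 + 31 + 31 + 30 + 31 + 20 = 521.

521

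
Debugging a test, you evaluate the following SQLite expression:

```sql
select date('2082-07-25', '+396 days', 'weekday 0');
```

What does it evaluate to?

Applying '+396 days' to 2082-07-25: counting 396 days forward gives 2083-08-25.
`weekday 0` advances to the next Sunday; 2083-08-25 is a Wednesday, so it moves forward to 2083-08-29.

2083-08-29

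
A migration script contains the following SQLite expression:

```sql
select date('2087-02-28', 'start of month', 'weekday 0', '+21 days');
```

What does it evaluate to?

`start of month` rewinds 2087-02-28 to 2087-02-01.
`weekday 0` advances to the next Sunday; 2087-02-01 is a Saturday, so it moves forward to 2087-02-02.
Advancing 21 more days within February lands on 2087-02-23.

2087-02-23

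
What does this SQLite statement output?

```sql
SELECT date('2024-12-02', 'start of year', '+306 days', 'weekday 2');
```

`start of year` rewinds 2024-12-02 to 2024-01-01.
Applying '+306 days' to 2024-01-01: counting 306 days forward gives 2024-11-02.
`weekday 2` advances to the next Tuesday; 2024-11-02 is a Saturday, so it moves forward to 2024-11-05.

2024-11-05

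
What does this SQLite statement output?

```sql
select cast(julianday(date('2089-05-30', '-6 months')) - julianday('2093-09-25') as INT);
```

Adding -6 months to 2089-05-30 gives 2088-11-30.
0 days remain in November 2088 after the 30th (30 − 30).
Full months from December 2088 through August 2093 contribute their day counts.
Then 25 days into September 2093.
Total: 0 + 31 + 31 + 28 + 31 + 30 + 31 + 30 + 31 + 31 + 30 + 31 + 30 + 31 + 31 + 28 + 31 + 30 + 31 + 30 + 31 + 31 + 30 + 31 + 30 + 31 + 31 + 28 + 31 + 30 + 31 + 30 + 31 + 31 + 30 + 31 + 30 + 31 + 31 + 29 + 31 + 30 + 31 + 30 + 31 + 31 + 30 + 31 + 30 + 31 + 31 + 28 + 31 + 30 + 31 + 30 + 31 + 31 + 25 = 1760.
The subtraction is earlier − later, so the result is −1760 → -1760.

-1760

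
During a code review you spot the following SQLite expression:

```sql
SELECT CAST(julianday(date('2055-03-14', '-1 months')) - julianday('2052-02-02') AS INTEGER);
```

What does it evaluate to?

1108

Adding -1 month to 2055-03-14 gives 2055-02-14.
27 days remain in February 2052 after the 2nd (29 − 2).
Full months from March 2052 through January 2055 contribute their day counts.
Then 14 days into February 2055.
Total: 27 + 31 + 30 + 31 + 30 + 31 + 31 + 30 + 31 + 30 + 31 + 31 + 28 + 31 + 30 + 31 + 30 + 31 + 31 + 30 + 31 + 30 + 31 + 31 + 28 + 31 + 30 + 31 + 30 + 31 + 31 + 30 + 31 + 30 + 31 + 31 + 14 = 1108.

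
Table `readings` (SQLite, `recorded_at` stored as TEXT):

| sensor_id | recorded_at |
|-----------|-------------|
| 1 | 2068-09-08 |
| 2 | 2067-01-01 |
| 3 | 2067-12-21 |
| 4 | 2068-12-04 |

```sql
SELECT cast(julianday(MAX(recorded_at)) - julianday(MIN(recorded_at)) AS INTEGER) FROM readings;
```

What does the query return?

703

MIN = 2067-01-01, MAX = 2068-12-04.
30 days remain in January 2067 after the 1st (31 − 1).
Full months from February 2067 through November 2068 contribute their day counts.
Then 4 days into December 2068.
Total: 30 + 28 + 31 + 30 + 31 + 30 + 31 + 31 + 30 + 31 + 30 + 31 + 31 + 29 + 31 + 30 + 31 + 30 + 31 + 31 + 30 + 31 + 30 + 4 = 703.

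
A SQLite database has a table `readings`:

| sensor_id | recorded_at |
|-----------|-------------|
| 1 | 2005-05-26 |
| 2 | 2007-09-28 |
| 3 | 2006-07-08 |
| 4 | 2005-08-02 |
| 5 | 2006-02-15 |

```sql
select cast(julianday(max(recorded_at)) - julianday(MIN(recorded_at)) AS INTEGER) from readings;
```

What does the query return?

MIN = 2005-05-26, MAX = 2007-09-28.
5 days remain in May 2005 after the 26th (31 − 26).
Full months from June 2005 through August 2007 contribute their day counts.
Then 28 days into September 2007.
Total: 5 + 30 + 31 + 31 + 30 + 31 + 30 + 31 + 31 + 28 + 31 + 30 + 31 + 30 + 31 + 31 + 30 + 31 + 30 + 31 + 31 + 28 + 31 + 30 + 31 + 30 + 31 + 31 + 28 = 855.

855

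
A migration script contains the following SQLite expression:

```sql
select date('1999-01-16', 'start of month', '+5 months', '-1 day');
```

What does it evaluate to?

`start of month` rewinds 1999-01-16 to 1999-01-01.
Adding +5 months to 1999-01-01 gives 1999-06-01.
Going back 1 day from 1999-06-01 reaches 1999-05-31 (last day of May, 31 days).

1999-05-31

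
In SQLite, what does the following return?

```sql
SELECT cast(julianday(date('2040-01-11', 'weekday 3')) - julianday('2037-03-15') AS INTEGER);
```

`weekday 3` advances to the next Wednesday; 2040-01-11 is already a Wednesday, so it stays at 2040-01-11.
16 days remain in March 2037 after the 15th (31 − 15).
Full months from April 2037 through December 2039 contribute their day counts.
Then 11 days into January 2040.
Total: 16 + 30 + 31 + 30 + 31 + 31 + 30 + 31 + 30 + 31 + 31 + 28 + 31 + 30 + 31 + 30 + 31 + 31 + 30 + 31 + 30 + 31 + 31 + 28 + 31 + 30 + 31 + 30 + 31 + 31 + 30 + 31 + 30 + 31 + 11 = 1032.

1032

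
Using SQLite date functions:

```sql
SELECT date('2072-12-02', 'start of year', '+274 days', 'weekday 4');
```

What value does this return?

`start of year` rewinds 2072-12-02 to 2072-01-01.
Applying '+274 days' to 2072-01-01: counting 274 days forward gives 2072-10-01.
`weekday 4` advances to the next Thursday; 2072-10-01 is a Saturday, so it moves forward to 2072-10-06.

2072-10-06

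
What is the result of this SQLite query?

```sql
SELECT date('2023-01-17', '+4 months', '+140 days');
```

2023-10-04

Adding +4 months to 2023-01-17 gives 2023-05-17.
Applying '+140 days' to 2023-05-17: counting 140 days forward gives 2023-10-04.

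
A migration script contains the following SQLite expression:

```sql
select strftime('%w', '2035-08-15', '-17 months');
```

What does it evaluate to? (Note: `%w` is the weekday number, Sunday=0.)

First apply '-17 months': 2035-08-15 → 2034-03-15.
2034-03-15 is a Wednesday; with Sunday=0 that is 3.

3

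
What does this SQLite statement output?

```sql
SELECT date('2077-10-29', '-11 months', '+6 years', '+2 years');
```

Adding -11 months to 2077-10-29 gives 2076-11-29.
Adding +6 years to 2076-11-29 gives 2082-11-29.
Adding +2 years to 2082-11-29 gives 2084-11-29.

2084-11-29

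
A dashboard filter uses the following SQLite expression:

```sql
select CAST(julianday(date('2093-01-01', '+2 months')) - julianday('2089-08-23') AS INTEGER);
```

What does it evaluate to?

Adding +2 months to 2093-01-01 gives 2093-03-01.
8 days remain in August 2089 after the 23rd (31 − 23).
Full months from September 2089 through February 2093 contribute their day counts.
Then 1 day into March 2093.
Total: 8 + 30 + 31 + 30 + 31 + 31 + 28 + 31 + 30 + 31 + 30 + 31 + 31 + 30 + 31 + 30 + 31 + 31 + 28 + 31 + 30 + 31 + 30 + 31 + 31 + 30 + 31 + 30 + 31 + 31 + 29 + 31 + 30 + 31 + 30 + 31 + 31 + 30 + 31 + 30 + 31 + 31 + 28 + 1 = 1286.

1286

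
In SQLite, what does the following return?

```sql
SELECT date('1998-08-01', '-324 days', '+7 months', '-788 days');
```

1996-02-13

Applying '-324 days' to 1998-08-01: counting 324 days back gives 1997-09-11.
Adding +7 months to 1997-09-11 gives 1998-04-11.
Applying '-788 days' to 1998-04-11: counting 788 days back gives 1996-02-13.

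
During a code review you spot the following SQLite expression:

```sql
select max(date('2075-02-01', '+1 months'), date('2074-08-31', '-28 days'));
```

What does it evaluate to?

2075-03-01

date('2075-02-01', '+1 months') → 2075-03-01.
date('2074-08-31', '-28 days') → 2074-08-03.
Later of the two is 2075-03-01.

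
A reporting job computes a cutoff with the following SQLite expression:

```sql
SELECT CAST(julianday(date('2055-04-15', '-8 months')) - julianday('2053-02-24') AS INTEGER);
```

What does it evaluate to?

537

Adding -8 months to 2055-04-15 gives 2054-08-15.
4 days remain in February 2053 after the 24th (28 − 24).
Full months from March 2053 through July 2054 contribute their day counts.
Then 15 days into August 2054.
Total: 4 + 31 + 30 + 31 + 30 + 31 + 31 + 30 + 31 + 30 + 31 + 31 + 28 + 31 + 30 + 31 + 30 + 31 + 15 = 537.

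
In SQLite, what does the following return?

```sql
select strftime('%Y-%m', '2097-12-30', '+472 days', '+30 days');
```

2099-05

First apply '+472 days', '+30 days': 2097-12-30 → 2099-05-16.
`%Y-%m` extracts the year-month: 2099-05.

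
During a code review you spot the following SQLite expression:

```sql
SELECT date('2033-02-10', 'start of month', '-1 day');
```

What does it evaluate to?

2033-01-31

`start of month` rewinds 2033-02-10 to 2033-02-01.
Going back 1 day from 2033-02-01 reaches 2033-01-31 (last day of January, 31 days).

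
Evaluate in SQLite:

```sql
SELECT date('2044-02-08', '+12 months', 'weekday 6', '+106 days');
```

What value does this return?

2045-05-28

Adding +12 months to 2044-02-08 gives 2045-02-08.
`weekday 6` advances to the next Saturday; 2045-02-08 is a Wednesday, so it moves forward to 2045-02-11.
Applying '+106 days' to 2045-02-11: counting 106 days forward gives 2045-05-28.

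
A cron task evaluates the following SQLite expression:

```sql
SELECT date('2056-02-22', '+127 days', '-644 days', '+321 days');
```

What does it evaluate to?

2055-08-10

Applying '+127 days' to 2056-02-22: counting 127 days forward gives 2056-06-28.
Applying '-644 days' to 2056-06-28: counting 644 days back gives 2054-09-23.
Applying '+321 days' to 2054-09-23: counting 321 days forward gives 2055-08-10.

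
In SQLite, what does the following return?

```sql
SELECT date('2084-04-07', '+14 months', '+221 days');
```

Adding +14 months to 2084-04-07 gives 2085-06-07.
Applying '+221 days' to 2085-06-07: counting 221 days forward gives 2086-01-14.

2086-01-14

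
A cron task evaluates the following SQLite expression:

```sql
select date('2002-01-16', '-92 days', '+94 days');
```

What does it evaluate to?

2002-01-18

Applying '-92 days' to 2002-01-16: counting 92 days back gives 2001-10-16.
Applying '+94 days' to 2001-10-16: counting 94 days forward gives 2002-01-18.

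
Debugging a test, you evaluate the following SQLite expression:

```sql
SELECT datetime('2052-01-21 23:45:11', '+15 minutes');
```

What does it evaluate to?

+15 minutes from 2052-01-21 23:45:11 is 2052-01-22 00:00:11.

2052-01-22 00:00:11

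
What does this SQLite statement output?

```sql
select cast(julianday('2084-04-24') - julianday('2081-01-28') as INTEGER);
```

3 days remain in January 2081 after the 28th (31 − 28).
Full months from February 2081 through March 2084 contribute their day counts.
Then 24 days into April 2084.
Total: 3 + 28 + 31 + 30 + 31 + 30 + 31 + 31 + 30 + 31 + 30 + 31 + 31 + 28 + 31 + 30 + 31 + 30 + 31 + 31 + 30 + 31 + 30 + 31 + 31 + 28 + 31 + 30 + 31 + 30 + 31 + 31 + 30 + 31 + 30 + 31 + 31 + 29 + 31 + 24 = 1182.

1182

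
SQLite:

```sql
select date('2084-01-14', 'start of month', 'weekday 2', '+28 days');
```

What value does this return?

`start of month` rewinds 2084-01-14 to 2084-01-01.
`weekday 2` advances to the next Tuesday; 2084-01-01 is a Saturday, so it moves forward to 2084-01-04.
January 2084 has 31 days; 27 remain after the 4th, so 28 days reach 2084-02-01.

2084-02-01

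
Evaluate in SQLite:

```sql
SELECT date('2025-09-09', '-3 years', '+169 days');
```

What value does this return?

Adding -3 years to 2025-09-09 gives 2022-09-09.
Applying '+169 days' to 2022-09-09: counting 169 days forward gives 2023-02-25.

2023-02-25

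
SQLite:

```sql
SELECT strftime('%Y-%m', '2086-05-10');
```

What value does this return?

`%Y-%m` extracts the year-month: 2086-05.

2086-05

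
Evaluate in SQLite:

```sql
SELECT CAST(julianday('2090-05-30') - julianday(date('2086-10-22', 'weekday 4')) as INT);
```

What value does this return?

1314

`weekday 4` advances to the next Thursday; 2086-10-22 is a Tuesday, so it moves forward to 2086-10-24.
7 days remain in October 2086 after the 24th (31 − 24).
Full months from November 2086 through April 2090 contribute their day counts.
Then 30 days into May 2090.
Total: 7 + 30 + 31 + 31 + 28 + 31 + 30 + 31 + 30 + 31 + 31 + 30 + 31 + 30 + 31 + 31 + 29 + 31 + 30 + 31 + 30 + 31 + 31 + 30 + 31 + 30 + 31 + 31 + 28 + 31 + 30 + 31 + 30 + 31 + 31 + 30 + 31 + 30 + 31 + 31 + 28 + 31 + 30 + 30 = 1314.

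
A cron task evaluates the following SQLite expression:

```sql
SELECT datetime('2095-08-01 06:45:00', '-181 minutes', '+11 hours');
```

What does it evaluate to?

2095-08-01 14:44:00

181 minutes = 3h 1m; -181 minutes from 2095-08-01 06:45:00 is 2095-08-01 03:44:00.
+11 hours from 2095-08-01 03:44:00 is 2095-08-01 14:44:00.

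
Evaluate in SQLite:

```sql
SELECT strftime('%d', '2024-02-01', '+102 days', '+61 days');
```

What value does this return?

First apply '+102 days', '+61 days': 2024-02-01 → 2024-07-13.
`%d` extracts the 2-digit day of month: 13.

13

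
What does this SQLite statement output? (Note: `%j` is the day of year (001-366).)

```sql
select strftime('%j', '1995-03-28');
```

087

Day-of-year for 1995-03-28: days since 1995-01-01 inclusive = 87, zero-padded to 087.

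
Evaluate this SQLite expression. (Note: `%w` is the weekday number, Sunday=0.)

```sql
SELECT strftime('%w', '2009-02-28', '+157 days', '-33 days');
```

First apply '+157 days', '-33 days': 2009-02-28 → 2009-07-02.
2009-07-02 is a Thursday; with Sunday=0 that is 4.

4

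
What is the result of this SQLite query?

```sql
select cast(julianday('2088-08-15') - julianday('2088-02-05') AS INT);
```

192

24 days remain in February 2088 after the 5th (29 − 5).
March 2088: 31 days.
April 2088: 30 days.
May 2088: 31 days.
June 2088: 30 days.
July 2088: 31 days.
Then 15 days into August 2088.
Total: 24 + 31 + 30 + 31 + 30 + 31 + 15 = 192.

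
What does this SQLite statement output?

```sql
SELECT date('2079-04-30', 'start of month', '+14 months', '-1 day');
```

`start of month` rewinds 2079-04-30 to 2079-04-01.
Adding +14 months to 2079-04-01 gives 2080-06-01.
Going back 1 day from 2080-06-01 reaches 2080-05-31 (last day of May, 31 days).

2080-05-31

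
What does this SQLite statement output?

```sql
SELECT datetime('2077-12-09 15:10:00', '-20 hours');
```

2077-12-08 19:10:00

-20 hours from 2077-12-09 15:10:00 is 2077-12-08 19:10:00 (crosses midnight).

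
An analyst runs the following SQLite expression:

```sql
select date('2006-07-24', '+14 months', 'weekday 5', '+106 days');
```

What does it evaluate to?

Adding +14 months to 2006-07-24 gives 2007-09-24.
`weekday 5` advances to the next Friday; 2007-09-24 is a Monday, so it moves forward to 2007-09-28.
Applying '+106 days' to 2007-09-28: counting 106 days forward gives 2008-01-12.

2008-01-12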